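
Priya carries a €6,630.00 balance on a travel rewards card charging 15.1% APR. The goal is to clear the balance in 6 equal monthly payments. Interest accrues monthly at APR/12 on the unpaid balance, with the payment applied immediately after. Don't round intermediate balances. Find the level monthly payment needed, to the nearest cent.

Monthly rate r = 15.1%/12 = 1.25833% = 0.0125833.
Level-payment amortization: P = B₀·r / (1 − (1+r)^(−n)) = 6630.00·0.0125833 / (1 − 1.01258^(−6)).
Denominator 1 − (1+r)^(−6) = 0.07228335.
P = 83.4275 / 0.07228335 ≈ 1154.17.

€1,154.17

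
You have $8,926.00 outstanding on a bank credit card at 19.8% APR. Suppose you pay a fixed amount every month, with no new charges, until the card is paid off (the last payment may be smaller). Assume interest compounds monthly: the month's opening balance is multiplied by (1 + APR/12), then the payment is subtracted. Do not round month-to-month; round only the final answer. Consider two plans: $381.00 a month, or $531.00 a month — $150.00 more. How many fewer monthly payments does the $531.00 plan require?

10 fewer payments

Monthly rate r = 19.8%/12 = 1.65% = 0.0165.
At $381.00/mo: n = ⌈−ln(1 − rB₀/P)/ln(1+r)⌉ = 30 payments (last $328.08); total interest = total paid − $8,926.00 = $2,451.08.
At $531.00/mo: 20 payments (last $451.71); total interest $1,614.71.
Payments saved = 30 − 20 = 10.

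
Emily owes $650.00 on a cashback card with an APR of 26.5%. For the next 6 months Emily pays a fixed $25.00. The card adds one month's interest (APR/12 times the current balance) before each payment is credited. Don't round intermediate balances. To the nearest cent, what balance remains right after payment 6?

Monthly rate r = 26.5%/12 = 2.20833% = 0.0220833.
Each month: B ← B·(1+r) − $25.00.
Month 1: interest $14.35; balance after payment $639.35.
Month 2: interest $14.12; balance after payment $628.47.
Month 3: interest $13.88; balance after payment $617.35.
Month 4: interest $13.63; balance after payment $605.99.
Month 5: interest $13.38; balance after payment $594.37.
Month 6: interest $13.13; balance after payment $582.49.

$582.49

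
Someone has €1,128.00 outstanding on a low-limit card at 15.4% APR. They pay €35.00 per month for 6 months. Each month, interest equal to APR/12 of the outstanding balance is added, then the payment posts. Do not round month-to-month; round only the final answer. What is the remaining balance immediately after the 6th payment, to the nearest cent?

€1,000.84

Monthly rate r = 15.4%/12 = 1.28333% = 0.0128333.
Each month: B ← B·(1+r) − €35.00.
Month 1: interest €14.48; balance after payment €1,107.48.
Month 2: interest €14.21; balance after payment €1,086.69.
Month 3: interest €13.95; balance after payment €1,065.63.
Month 4: interest €13.68; balance after payment €1,044.31.
Month 5: interest €13.40; balance after payment €1,022.71.
Month 6: interest €13.12; balance after payment €1,000.84.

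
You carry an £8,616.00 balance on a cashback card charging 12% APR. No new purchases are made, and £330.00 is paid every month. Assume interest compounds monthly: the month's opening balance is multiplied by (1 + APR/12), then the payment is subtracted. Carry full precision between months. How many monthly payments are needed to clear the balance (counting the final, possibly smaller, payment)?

31 payments

Monthly rate r = 12%/12 = 1% = 0.01.
Recurrence: B ← B·(1+r) − £330.00.
Month 1: interest £86.16; balance after payment £8,372.16.
Month 2: interest £83.72; balance after payment £8,125.88.
Closed form: n = −ln(1 − rB₀/P)/ln(1+r) = −ln(0.73891)/ln(1.01) ≈ 30.409, so the balance reaches zero during payment 31.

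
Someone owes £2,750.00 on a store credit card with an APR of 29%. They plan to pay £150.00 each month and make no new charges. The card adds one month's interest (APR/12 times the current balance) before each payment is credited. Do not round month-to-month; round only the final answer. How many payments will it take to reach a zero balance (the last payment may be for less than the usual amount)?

25 payments

Monthly rate r = 29%/12 = 2.41667% = 0.0241667.
Recurrence: B ← B·(1+r) − £150.00.
Month 1: interest £66.46; balance after payment £2,666.46.
Month 2: interest £64.44; balance after payment £2,580.90.
Closed form: n = −ln(1 − rB₀/P)/ln(1+r) = −ln(0.55694)/ln(1.02417) ≈ 24.510, so the balance reaches zero during payment 25.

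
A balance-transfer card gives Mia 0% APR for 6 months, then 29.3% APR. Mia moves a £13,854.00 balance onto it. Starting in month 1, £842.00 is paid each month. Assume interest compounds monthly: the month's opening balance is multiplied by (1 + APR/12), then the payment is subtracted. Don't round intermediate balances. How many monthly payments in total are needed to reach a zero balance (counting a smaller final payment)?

Promo months 1–6 at r₀ = 0%/12 = 0; months 7+ at r₁ = 29.3%/12 = 0.0244167.
After month 6 (no interest yet): B = £13,854.00 − 6·£842.00 = £8,802.00.
Then at r₁ with £842.00/mo: n₂ = −ln(1 − r₁·B/P)/ln(1+r₁) ≈ 12.22 → 13 more payments.

19 payments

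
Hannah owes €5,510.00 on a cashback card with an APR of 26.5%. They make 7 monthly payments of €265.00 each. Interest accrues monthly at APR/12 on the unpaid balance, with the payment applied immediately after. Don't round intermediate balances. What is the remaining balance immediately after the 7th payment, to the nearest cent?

Monthly rate r = 26.5%/12 = 2.20833% = 0.0220833.
Each month: B ← B·(1+r) − €265.00.
Month 1: interest €121.68; balance after payment €5,366.68.
Month 2: interest €118.51; balance after payment €5,220.19.
Month 3: interest €115.28; balance after payment €5,070.47.
Month 4: interest €111.97; balance after payment €4,917.45.
Month 5: interest €108.59; balance after payment €4,761.04.
Month 6: interest €105.14; balance after payment €4,601.18.
Month 7: interest €101.61; balance after payment €4,437.79.

€4,437.79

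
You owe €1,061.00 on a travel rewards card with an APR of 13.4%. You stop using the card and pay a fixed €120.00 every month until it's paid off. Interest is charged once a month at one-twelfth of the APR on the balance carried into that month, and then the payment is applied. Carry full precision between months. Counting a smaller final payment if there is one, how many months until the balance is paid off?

10 payments

Monthly rate r = 13.4%/12 = 1.11667% = 0.0111667.
Recurrence: B ← B·(1+r) − €120.00.
Month 1: interest €11.85; balance after payment €952.85.
Month 2: interest €10.64; balance after payment €843.49.
Closed form: n = −ln(1 − rB₀/P)/ln(1+r) = −ln(0.90127)/ln(1.01117) ≈ 9.361, so the balance reaches zero during payment 10.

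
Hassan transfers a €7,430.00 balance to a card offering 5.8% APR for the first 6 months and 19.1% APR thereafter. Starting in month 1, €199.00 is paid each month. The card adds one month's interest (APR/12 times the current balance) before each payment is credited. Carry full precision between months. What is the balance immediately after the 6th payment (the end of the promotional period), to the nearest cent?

Promo months 1–6 at r₀ = 5.8%/12 = 0.00483333; months 7+ at r₁ = 19.1%/12 = 0.0159167.
After month 6: iterate B ← B·(1+r₀) − €199.00 for 6 months → €6,439.57.

€6,439.57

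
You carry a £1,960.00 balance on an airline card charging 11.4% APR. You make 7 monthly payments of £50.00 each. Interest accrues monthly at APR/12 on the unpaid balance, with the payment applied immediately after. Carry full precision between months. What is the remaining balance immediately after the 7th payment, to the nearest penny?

£1,733.98

Monthly rate r = 11.4%/12 = 0.95% = 0.0095.
Each month: B ← B·(1+r) − £50.00.
Month 1: interest £18.62; balance after payment £1,928.62.
Month 2: interest £18.32; balance after payment £1,896.94.
Month 3: interest £18.02; balance after payment £1,864.96.
Month 4: interest £17.72; balance after payment £1,832.68.
Month 5: interest £17.41; balance after payment £1,800.09.
Month 6: interest £17.10; balance after payment £1,767.19.
Month 7: interest £16.79; balance after payment £1,733.98.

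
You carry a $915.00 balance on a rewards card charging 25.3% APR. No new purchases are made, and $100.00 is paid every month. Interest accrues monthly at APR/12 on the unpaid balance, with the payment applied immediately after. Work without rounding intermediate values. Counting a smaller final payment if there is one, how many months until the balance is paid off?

Monthly rate r = 25.3%/12 = 2.10833% = 0.0210833.
Recurrence: B ← B·(1+r) − $100.00.
Month 1: interest $19.29; balance after payment $834.29.
Month 2: interest $17.59; balance after payment $751.88.
Closed form: n = −ln(1 − rB₀/P)/ln(1+r) = −ln(0.80709)/ln(1.02108) ≈ 10.272, so the balance reaches zero during payment 11.

11 payments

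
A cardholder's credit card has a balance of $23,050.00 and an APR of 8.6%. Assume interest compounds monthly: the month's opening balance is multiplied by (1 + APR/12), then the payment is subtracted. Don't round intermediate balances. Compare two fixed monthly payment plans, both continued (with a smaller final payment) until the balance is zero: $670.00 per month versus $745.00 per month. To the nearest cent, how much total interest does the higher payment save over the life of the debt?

$408.46

Monthly rate r = 8.6%/12 = 0.716667% = 0.00716667.
At $670.00/mo: n = ⌈−ln(1 − rB₀/P)/ln(1+r)⌉ = 40 payments (last $431.73); total interest = total paid − $23,050.00 = $3,511.73.
At $745.00/mo: 36 payments (last $78.27); total interest $3,103.27.
Interest saved = $3,511.73 − $3,103.27 = $408.46.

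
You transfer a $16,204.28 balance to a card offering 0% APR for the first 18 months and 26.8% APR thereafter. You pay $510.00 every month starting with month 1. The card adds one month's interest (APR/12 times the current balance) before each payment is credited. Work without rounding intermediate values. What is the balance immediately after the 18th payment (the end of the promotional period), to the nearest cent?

Promo months 1–18 at r₀ = 0%/12 = 0; months 19+ at r₁ = 26.8%/12 = 0.0223333.
After month 18 (no interest yet): B = $16,204.28 − 18·$510.00 = $7,024.28.

$7,024.28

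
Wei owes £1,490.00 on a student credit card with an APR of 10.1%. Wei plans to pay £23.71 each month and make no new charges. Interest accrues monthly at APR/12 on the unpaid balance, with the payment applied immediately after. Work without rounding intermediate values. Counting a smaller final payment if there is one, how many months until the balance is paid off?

90 months

Monthly rate r = 10.1%/12 = 0.841667% = 0.00841667.
Recurrence: B ← B·(1+r) − £23.71.
Month 1: interest £12.54; balance after payment £1,478.83.
Month 2: interest £12.45; balance after payment £1,467.57.
Closed form: n = −ln(1 − rB₀/P)/ln(1+r) = −ln(0.47107)/ln(1.00842) ≈ 89.810, so the balance reaches zero during payment 90.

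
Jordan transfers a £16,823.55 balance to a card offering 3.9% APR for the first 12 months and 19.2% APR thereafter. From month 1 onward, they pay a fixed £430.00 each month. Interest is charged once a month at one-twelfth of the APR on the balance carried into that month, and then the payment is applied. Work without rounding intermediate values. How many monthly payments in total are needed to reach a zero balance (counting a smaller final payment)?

51 payments

Promo months 1–12 at r₀ = 3.9%/12 = 0.00325; months 13+ at r₁ = 19.2%/12 = 0.016.
After month 12: iterate B ← B·(1+r₀) − £430.00 for 12 months → £12,238.28.
Then at r₁ with £430.00/mo: n₂ = −ln(1 − r₁·B/P)/ln(1+r₁) ≈ 38.28 → 39 more payments.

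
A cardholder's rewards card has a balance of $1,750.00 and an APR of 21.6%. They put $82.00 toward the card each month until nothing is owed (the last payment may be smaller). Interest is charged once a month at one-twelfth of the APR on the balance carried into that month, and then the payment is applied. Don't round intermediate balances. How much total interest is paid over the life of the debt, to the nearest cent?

$478.21

Monthly rate r = 21.6%/12 = 1.8% = 0.018.
Payoff takes n = ⌈−ln(1 − rB₀/P)/ln(1+r)⌉ = ⌈27.172⌉ = 28 payments; the last is $14.21.
Total paid = 27·$82.00 + $14.21 = $2,228.21.
Total interest = total paid − principal = $2,228.21 − $1,750.00 = $478.21.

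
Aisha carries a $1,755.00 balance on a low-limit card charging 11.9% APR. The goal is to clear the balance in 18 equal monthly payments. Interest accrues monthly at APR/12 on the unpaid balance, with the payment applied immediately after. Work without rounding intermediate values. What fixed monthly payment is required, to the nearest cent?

$106.94

Monthly rate r = 11.9%/12 = 0.991667% = 0.00991667.
Level-payment amortization: P = B₀·r / (1 − (1+r)^(−n)) = 1755.00·0.00991667 / (1 − 1.00992^(−18)).
Denominator 1 − (1+r)^(−18) = 0.162740102.
P = 17.4038 / 0.162740102 ≈ 106.94.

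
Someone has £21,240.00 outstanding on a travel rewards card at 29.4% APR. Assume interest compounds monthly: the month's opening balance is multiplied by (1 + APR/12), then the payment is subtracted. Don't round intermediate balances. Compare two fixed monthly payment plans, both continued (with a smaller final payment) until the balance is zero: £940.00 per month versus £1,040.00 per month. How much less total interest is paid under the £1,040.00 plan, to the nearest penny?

£1,507.88

Monthly rate r = 29.4%/12 = 2.45% = 0.0245.
At £940.00/mo: n = ⌈−ln(1 − rB₀/P)/ln(1+r)⌉ = 34 payments (last £304.45); total interest = total paid − £21,240.00 = £10,084.45.
At £1,040.00/mo: 29 payments (last £696.57); total interest £8,576.57.
Interest saved = £10,084.45 − £8,576.57 = £1,507.88.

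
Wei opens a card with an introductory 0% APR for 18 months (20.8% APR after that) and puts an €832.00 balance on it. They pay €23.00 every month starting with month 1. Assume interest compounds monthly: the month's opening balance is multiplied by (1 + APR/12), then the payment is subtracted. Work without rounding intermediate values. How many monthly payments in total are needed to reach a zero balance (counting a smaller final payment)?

41 months

Promo months 1–18 at r₀ = 0%/12 = 0; months 19+ at r₁ = 20.8%/12 = 0.0173333.
After month 18 (no interest yet): B = €832.00 − 18·€23.00 = €418.00.
Then at r₁ with €23.00/mo: n₂ = −ln(1 − r₁·B/P)/ln(1+r₁) ≈ 22.02 → 23 more payments.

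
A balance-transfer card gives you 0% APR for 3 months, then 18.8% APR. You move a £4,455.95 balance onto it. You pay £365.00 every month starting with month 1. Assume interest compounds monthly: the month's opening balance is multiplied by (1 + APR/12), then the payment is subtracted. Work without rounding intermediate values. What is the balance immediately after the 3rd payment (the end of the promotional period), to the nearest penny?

£3,360.95

Promo months 1–3 at r₀ = 0%/12 = 0; months 4+ at r₁ = 18.8%/12 = 0.0156667.
After month 3 (no interest yet): B = £4,455.95 − 3·£365.00 = £3,360.95.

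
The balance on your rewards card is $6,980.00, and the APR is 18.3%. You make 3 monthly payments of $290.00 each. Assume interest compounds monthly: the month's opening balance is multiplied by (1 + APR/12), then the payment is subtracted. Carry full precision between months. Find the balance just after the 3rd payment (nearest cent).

$6,420.89

Monthly rate r = 18.3%/12 = 1.525% = 0.01525.
Each month: B ← B·(1+r) − $290.00.
Month 1: interest $106.45; balance after payment $6,796.44.
Month 2: interest $103.65; balance after payment $6,610.09.
Month 3: interest $100.80; balance after payment $6,420.89.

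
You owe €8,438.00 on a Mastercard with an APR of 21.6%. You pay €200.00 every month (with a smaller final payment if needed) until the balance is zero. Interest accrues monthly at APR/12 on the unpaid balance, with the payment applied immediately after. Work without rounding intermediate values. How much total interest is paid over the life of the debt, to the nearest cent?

Monthly rate r = 21.6%/12 = 1.8% = 0.018.
Payoff takes n = ⌈−ln(1 − rB₀/P)/ln(1+r)⌉ = ⌈79.860⌉ = 80 payments; the last is €172.29.
Total paid = 79·€200.00 + €172.29 = €15,972.29.
Total interest = total paid − principal = €15,972.29 − €8,438.00 = €7,534.29.

€7,534.29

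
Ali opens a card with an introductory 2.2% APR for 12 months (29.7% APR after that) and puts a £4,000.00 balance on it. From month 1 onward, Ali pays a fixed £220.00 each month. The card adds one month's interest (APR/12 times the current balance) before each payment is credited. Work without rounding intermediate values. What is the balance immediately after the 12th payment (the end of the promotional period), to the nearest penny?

£1,422.11

Promo months 1–12 at r₀ = 2.2%/12 = 0.00183333; months 13+ at r₁ = 29.7%/12 = 0.02475.
After month 12: iterate B ← B·(1+r₀) − £220.00 for 12 months → £1,422.11.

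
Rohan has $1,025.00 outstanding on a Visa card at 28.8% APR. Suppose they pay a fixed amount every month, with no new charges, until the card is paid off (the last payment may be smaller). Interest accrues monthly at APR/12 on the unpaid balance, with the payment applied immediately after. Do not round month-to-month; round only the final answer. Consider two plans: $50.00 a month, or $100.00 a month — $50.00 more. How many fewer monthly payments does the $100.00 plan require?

Monthly rate r = 28.8%/12 = 2.4% = 0.024.
At $50.00/mo: n = ⌈−ln(1 − rB₀/P)/ln(1+r)⌉ = 29 payments (last $28.00); total interest = total paid − $1,025.00 = $403.00.
At $100.00/mo: 12 payments (last $90.68); total interest $165.68.
Payments saved = 29 − 12 = 17.

17 fewer payments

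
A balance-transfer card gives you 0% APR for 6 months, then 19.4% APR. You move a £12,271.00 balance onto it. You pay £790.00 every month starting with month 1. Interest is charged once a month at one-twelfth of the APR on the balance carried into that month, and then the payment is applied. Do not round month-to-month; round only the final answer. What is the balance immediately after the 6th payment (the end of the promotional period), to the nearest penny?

Promo months 1–6 at r₀ = 0%/12 = 0; months 7+ at r₁ = 19.4%/12 = 0.0161667.
After month 6 (no interest yet): B = £12,271.00 − 6·£790.00 = £7,531.00.

£7,531.00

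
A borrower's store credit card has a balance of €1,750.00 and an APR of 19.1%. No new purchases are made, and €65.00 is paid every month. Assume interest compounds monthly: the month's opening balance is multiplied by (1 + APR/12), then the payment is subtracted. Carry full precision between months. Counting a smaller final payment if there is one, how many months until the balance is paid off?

Monthly rate r = 19.1%/12 = 1.59167% = 0.0159167.
Recurrence: B ← B·(1+r) − €65.00.
Month 1: interest €27.85; balance after payment €1,712.85.
Month 2: interest €27.26; balance after payment €1,675.12.
Closed form: n = −ln(1 − rB₀/P)/ln(1+r) = −ln(0.57147)/ln(1.01592) ≈ 35.433, so the balance reaches zero during payment 36.

36 payments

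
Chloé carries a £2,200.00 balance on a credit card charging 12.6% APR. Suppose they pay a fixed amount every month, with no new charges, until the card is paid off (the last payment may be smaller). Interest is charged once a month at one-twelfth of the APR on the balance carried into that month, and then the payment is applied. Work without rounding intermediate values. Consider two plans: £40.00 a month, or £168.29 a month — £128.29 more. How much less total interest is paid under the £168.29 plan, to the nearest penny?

£920.50

Monthly rate r = 12.6%/12 = 1.05% = 0.0105.
At £40.00/mo: n = ⌈−ln(1 − rB₀/P)/ln(1+r)⌉ = 83 payments (last £19.41); total interest = total paid − £2,200.00 = £1,099.41.
At £168.29/mo: 15 payments (last £22.85); total interest £178.91.
Interest saved = £1,099.41 − £178.91 = £920.50.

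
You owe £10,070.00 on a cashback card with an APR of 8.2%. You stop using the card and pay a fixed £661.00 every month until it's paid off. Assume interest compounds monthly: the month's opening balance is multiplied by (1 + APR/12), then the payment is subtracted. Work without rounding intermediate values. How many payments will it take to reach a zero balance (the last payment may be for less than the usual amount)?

Monthly rate r = 8.2%/12 = 0.683333% = 0.00683333.
Recurrence: B ← B·(1+r) − £661.00.
Month 1: interest £68.81; balance after payment £9,477.81.
Month 2: interest £64.77; balance after payment £8,881.58.
Closed form: n = −ln(1 − rB₀/P)/ln(1+r) = −ln(0.8959)/ln(1.00683) ≈ 16.142, so the balance reaches zero during payment 17.

17 payments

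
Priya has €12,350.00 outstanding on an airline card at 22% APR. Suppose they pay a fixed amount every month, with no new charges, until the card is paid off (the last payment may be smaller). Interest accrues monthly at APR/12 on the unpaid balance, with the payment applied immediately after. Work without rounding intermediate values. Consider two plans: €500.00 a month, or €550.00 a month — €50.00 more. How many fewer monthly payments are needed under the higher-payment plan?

4 fewer payments

Monthly rate r = 22%/12 = 1.83333% = 0.0183333.
At €500.00/mo: n = ⌈−ln(1 − rB₀/P)/ln(1+r)⌉ = 34 payments (last €96.50); total interest = total paid − €12,350.00 = €4,246.50.
At €550.00/mo: 30 payments (last €110.08); total interest €3,710.08.
Payments saved = 34 − 30 = 4.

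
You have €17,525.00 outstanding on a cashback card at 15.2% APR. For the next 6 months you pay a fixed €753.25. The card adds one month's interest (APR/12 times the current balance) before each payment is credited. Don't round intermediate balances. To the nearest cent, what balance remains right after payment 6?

Monthly rate r = 15.2%/12 = 1.26667% = 0.0126667.
Each month: B ← B·(1+r) − €753.25.
Month 1: interest €221.98; balance after payment €16,993.73.
Month 2: interest €215.25; balance after payment €16,455.74.
Month 3: interest €208.44; balance after payment €15,910.93.
Month 4: interest €201.54; balance after payment €15,359.22.
Month 5: interest €194.55; balance after payment €14,800.52.
Month 6: interest €187.47; balance after payment €14,234.74.

€14,234.74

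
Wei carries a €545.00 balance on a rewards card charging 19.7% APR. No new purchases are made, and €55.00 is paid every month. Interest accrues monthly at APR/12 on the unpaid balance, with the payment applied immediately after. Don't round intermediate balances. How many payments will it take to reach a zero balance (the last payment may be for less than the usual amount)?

Monthly rate r = 19.7%/12 = 1.64167% = 0.0164167.
Recurrence: B ← B·(1+r) − €55.00.
Month 1: interest €8.95; balance after payment €498.95.
Month 2: interest €8.19; balance after payment €452.14.
Closed form: n = −ln(1 − rB₀/P)/ln(1+r) = −ln(0.83733)/ln(1.01642) ≈ 10.903, so the balance reaches zero during payment 11.

11 payments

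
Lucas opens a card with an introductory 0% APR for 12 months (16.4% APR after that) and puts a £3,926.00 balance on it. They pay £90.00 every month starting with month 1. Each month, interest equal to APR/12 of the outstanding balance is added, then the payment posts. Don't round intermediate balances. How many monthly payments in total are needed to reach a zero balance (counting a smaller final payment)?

54 payments

Promo months 1–12 at r₀ = 0%/12 = 0; months 13+ at r₁ = 16.4%/12 = 0.0136667.
After month 12 (no interest yet): B = £3,926.00 − 12·£90.00 = £2,846.00.
Then at r₁ with £90.00/mo: n₂ = −ln(1 − r₁·B/P)/ln(1+r₁) ≈ 41.69 → 42 more payments.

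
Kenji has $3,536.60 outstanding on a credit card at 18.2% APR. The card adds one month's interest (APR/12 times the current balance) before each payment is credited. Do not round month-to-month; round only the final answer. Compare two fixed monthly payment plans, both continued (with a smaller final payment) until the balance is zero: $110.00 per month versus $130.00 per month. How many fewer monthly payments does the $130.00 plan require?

Monthly rate r = 18.2%/12 = 1.51667% = 0.0151667.
At $110.00/mo: n = ⌈−ln(1 − rB₀/P)/ln(1+r)⌉ = 45 payments (last $46.75); total interest = total paid − $3,536.60 = $1,350.15.
At $130.00/mo: 36 payments (last $45.19); total interest $1,058.59.
Payments saved = 45 − 36 = 9.

9 fewer payments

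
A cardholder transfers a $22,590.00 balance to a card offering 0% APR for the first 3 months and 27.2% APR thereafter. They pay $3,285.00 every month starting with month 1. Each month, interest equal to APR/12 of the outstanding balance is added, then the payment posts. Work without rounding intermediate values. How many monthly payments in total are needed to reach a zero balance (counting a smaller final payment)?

8 months

Promo months 1–3 at r₀ = 0%/12 = 0; months 4+ at r₁ = 27.2%/12 = 0.0226667.
After month 3 (no interest yet): B = $22,590.00 − 3·$3,285.00 = $12,735.00.
Then at r₁ with $3,285.00/mo: n₂ = −ln(1 − r₁·B/P)/ln(1+r₁) ≈ 4.10 → 5 more payments.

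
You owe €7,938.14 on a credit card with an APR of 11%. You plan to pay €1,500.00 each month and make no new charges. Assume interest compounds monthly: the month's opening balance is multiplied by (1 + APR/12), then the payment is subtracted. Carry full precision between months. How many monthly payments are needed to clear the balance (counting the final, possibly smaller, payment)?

6 payments

Monthly rate r = 11%/12 = 0.916667% = 0.00916667.
Recurrence: B ← B·(1+r) − €1,500.00.
Month 1: interest €72.77; balance after payment €6,510.91.
Month 2: interest €59.68; balance after payment €5,070.59.
Month 3: interest €46.48; balance after payment €3,617.07.
Month 4: interest €33.16; balance after payment €2,150.23.
Month 5: interest €19.71; balance after payment €669.94.
Month 6: interest €6.14; balance after payment €0.00.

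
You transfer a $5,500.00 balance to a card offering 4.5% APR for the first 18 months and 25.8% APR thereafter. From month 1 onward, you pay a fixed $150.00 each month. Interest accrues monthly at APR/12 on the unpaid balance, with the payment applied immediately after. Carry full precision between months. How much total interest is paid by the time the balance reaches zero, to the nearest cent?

Promo months 1–18 at r₀ = 4.5%/12 = 0.00375; months 19+ at r₁ = 25.8%/12 = 0.0215.
After month 18: iterate B ← B·(1+r₀) − $150.00 for 18 months → $3,095.52.
Then at r₁ with $150.00/mo: n₂ = −ln(1 − r₁·B/P)/ln(1+r₁) ≈ 27.57 → 28 more payments.
Total paid = 45·$150.00 + $85.59 = $6,835.59; interest = $6,835.59 − $5,500.00 = $1,335.59.

$1,335.59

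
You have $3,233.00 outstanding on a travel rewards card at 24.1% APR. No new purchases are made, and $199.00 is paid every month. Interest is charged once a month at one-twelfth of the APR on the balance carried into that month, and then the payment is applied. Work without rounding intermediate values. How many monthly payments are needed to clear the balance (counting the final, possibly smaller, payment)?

Monthly rate r = 24.1%/12 = 2.00833% = 0.0200833.
Recurrence: B ← B·(1+r) − $199.00.
Month 1: interest $64.93; balance after payment $3,098.93.
Month 2: interest $62.24; balance after payment $2,962.17.
Closed form: n = −ln(1 − rB₀/P)/ln(1+r) = −ln(0.67372)/ln(1.02008) ≈ 19.862, so the balance reaches zero during payment 20.

20 months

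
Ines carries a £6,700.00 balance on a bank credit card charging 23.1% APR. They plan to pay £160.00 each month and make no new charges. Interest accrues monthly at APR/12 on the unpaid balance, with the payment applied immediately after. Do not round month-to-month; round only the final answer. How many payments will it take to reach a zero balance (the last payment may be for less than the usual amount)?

Monthly rate r = 23.1%/12 = 1.925% = 0.01925.
Recurrence: B ← B·(1+r) − £160.00.
Month 1: interest £128.97; balance after payment £6,668.98.
Month 2: interest £128.38; balance after payment £6,637.35.
Closed form: n = −ln(1 − rB₀/P)/ln(1+r) = −ln(0.19391)/ln(1.01925) ≈ 86.032, so the balance reaches zero during payment 87.

87 payments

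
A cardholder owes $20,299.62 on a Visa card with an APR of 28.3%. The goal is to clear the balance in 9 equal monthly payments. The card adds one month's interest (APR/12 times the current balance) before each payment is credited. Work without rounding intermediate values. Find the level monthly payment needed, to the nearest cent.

Monthly rate r = 28.3%/12 = 2.35833% = 0.0235833.
Level-payment amortization: P = B₀·r / (1 − (1+r)^(−n)) = 20299.62·0.0235833 / (1 − 1.02358^(−9)).
Denominator 1 − (1+r)^(−9) = 0.189242177.
P = 478.733 / 0.189242177 ≈ 2529.74.

$2,529.74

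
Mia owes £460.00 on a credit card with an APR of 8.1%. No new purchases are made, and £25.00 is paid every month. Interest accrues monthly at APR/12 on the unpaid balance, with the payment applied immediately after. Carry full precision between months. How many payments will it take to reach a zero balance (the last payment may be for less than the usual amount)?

Monthly rate r = 8.1%/12 = 0.675% = 0.00675.
Recurrence: B ← B·(1+r) − £25.00.
Month 1: interest £3.10; balance after payment £438.11.
Month 2: interest £2.96; balance after payment £416.06.
Closed form: n = −ln(1 − rB₀/P)/ln(1+r) = −ln(0.8758)/ln(1.00675) ≈ 19.713, so the balance reaches zero during payment 20.

20 payments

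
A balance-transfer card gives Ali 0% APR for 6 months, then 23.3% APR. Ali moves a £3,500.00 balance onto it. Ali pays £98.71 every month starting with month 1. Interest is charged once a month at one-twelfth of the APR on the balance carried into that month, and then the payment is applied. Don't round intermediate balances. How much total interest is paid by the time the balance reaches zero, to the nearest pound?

£1,448

Promo months 1–6 at r₀ = 0%/12 = 0; months 7+ at r₁ = 23.3%/12 = 0.0194167.
After month 6 (no interest yet): B = £3,500.00 − 6·£98.71 = £2,907.74.
Then at r₁ with £98.71/mo: n₂ = −ln(1 − r₁·B/P)/ln(1+r₁) ≈ 44.13 → 45 more payments.
Total paid = 50·£98.71 + £12.44 = £4,947.94; interest = £4,947.94 − £3,500.00 = £1,447.94.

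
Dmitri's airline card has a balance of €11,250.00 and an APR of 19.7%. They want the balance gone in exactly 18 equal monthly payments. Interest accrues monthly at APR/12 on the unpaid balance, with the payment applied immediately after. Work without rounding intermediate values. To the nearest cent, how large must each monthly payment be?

€726.96

Monthly rate r = 19.7%/12 = 1.64167% = 0.0164167.
Level-payment amortization: P = B₀·r / (1 − (1+r)^(−n)) = 11250.00·0.0164167 / (1 − 1.01642^(−18)).
Denominator 1 − (1+r)^(−18) = 0.254052951.
P = 184.688 / 0.254052951 ≈ 726.96.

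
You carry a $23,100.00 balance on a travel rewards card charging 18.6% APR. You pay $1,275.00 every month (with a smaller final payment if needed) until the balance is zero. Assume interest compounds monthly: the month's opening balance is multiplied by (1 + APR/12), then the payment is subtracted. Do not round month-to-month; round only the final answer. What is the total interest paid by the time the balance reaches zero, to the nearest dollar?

$4,228

Monthly rate r = 18.6%/12 = 1.55% = 0.0155.
Payoff takes n = ⌈−ln(1 − rB₀/P)/ln(1+r)⌉ = ⌈21.432⌉ = 22 payments; the last is $553.27.
Total paid = 21·$1,275.00 + $553.27 = $27,328.27.
Total interest = total paid − principal = $27,328.27 − $23,100.00 = $4,228.27.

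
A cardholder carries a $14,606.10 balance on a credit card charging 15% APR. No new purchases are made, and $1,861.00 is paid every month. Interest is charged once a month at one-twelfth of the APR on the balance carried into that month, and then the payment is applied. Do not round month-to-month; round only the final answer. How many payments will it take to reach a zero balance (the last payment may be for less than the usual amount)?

9 payments

Monthly rate r = 15%/12 = 1.25% = 0.0125.
Recurrence: B ← B·(1+r) − $1,861.00.
Month 1: interest $182.58; balance after payment $12,927.68.
Month 2: interest $161.60; balance after payment $11,228.27.
Closed form: n = −ln(1 − rB₀/P)/ln(1+r) = −ln(0.90189)/ln(1.0125) ≈ 8.312, so the balance reaches zero during payment 9.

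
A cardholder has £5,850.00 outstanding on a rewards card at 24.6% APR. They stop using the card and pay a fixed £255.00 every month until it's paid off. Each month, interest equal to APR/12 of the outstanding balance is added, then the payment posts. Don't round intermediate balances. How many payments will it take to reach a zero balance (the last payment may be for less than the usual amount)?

Monthly rate r = 24.6%/12 = 2.05% = 0.0205.
Recurrence: B ← B·(1+r) − £255.00.
Month 1: interest £119.93; balance after payment £5,714.93.
Month 2: interest £117.16; balance after payment £5,577.08.
Closed form: n = −ln(1 − rB₀/P)/ln(1+r) = −ln(0.52971)/ln(1.0205) ≈ 31.313, so the balance reaches zero during payment 32.

32 months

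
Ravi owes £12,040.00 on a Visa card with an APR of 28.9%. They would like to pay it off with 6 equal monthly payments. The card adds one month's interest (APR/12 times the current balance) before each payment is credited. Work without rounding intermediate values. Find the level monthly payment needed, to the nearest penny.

Monthly rate r = 28.9%/12 = 2.40833% = 0.0240833.
Level-payment amortization: P = B₀·r / (1 − (1+r)^(−n)) = 12040.00·0.0240833 / (1 − 1.02408^(−6)).
Denominator 1 − (1+r)^(−6) = 0.133061658.
P = 289.963 / 0.133061658 ≈ 2179.17.

£2,179.17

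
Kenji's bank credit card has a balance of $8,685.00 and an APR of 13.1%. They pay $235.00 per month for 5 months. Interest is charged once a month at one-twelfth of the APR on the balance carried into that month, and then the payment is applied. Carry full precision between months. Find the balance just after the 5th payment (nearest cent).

Monthly rate r = 13.1%/12 = 1.09167% = 0.0109167.
Each month: B ← B·(1+r) − $235.00.
Month 1: interest $94.81; balance after payment $8,544.81.
Month 2: interest $93.28; balance after payment $8,403.09.
Month 3: interest $91.73; balance after payment $8,259.83.
Month 4: interest $90.17; balance after payment $8,115.00.
Month 5: interest $88.59; balance after payment $7,968.58.

$7,968.58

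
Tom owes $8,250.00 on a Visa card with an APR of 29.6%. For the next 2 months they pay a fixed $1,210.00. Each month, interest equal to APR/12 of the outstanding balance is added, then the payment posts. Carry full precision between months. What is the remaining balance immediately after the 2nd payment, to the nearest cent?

$6,212.17

Monthly rate r = 29.6%/12 = 2.46667% = 0.0246667.
Each month: B ← B·(1+r) − $1,210.00.
Month 1: interest $203.50; balance after payment $7,243.50.
Month 2: interest $178.67; balance after payment $6,212.17.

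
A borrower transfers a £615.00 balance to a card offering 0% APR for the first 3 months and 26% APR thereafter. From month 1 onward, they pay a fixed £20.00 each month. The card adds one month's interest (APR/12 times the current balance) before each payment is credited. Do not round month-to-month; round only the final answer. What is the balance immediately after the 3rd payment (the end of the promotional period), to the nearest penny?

Promo months 1–3 at r₀ = 0%/12 = 0; months 4+ at r₁ = 26%/12 = 0.0216667.
After month 3 (no interest yet): B = £615.00 − 3·£20.00 = £555.00.

£555.00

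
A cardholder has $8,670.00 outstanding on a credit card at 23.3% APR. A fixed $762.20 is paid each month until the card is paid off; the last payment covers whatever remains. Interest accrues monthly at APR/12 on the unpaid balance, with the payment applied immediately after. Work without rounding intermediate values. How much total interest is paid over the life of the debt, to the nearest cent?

Monthly rate r = 23.3%/12 = 1.94167% = 0.0194167.
Payoff takes n = ⌈−ln(1 − rB₀/P)/ln(1+r)⌉ = ⌈12.978⌉ = 13 payments; the last is $745.40.
Total paid = 12·$762.20 + $745.40 = $9,891.80.
Total interest = total paid − principal = $9,891.80 − $8,670.00 = $1,221.80.

$1,221.80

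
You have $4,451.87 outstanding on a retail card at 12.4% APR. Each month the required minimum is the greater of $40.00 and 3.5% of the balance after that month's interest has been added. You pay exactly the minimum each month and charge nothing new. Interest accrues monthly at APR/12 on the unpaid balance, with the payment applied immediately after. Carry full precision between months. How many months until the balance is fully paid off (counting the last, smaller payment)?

88 months

Monthly rate r = 12.4%/12 = 1.03333% = 0.0103333.
While 3.5% of the post-interest balance exceeds $40.00, each month B ← (B·(1+r))·(1 − 0.035), i.e. B shrinks by the factor (1+r)·0.965 = 0.97497.
This holds for months 1–55. Entering month 56 the balance is $1,104.34; 3.5% of the post-interest balance is now below $40.00, so the flat $40.00 minimum applies from here.
From month 56 a fixed $40.00 at rate r clears $1,104.34 in 33 more payments. Total: 55 + 33 = 88 months.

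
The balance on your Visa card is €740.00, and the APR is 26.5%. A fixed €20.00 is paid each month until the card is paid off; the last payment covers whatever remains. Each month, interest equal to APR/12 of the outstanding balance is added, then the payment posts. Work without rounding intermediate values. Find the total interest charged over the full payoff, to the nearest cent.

€815.43

Monthly rate r = 26.5%/12 = 2.20833% = 0.0220833.
Payoff takes n = ⌈−ln(1 − rB₀/P)/ln(1+r)⌉ = ⌈77.770⌉ = 78 payments; the last is €15.43.
Total paid = 77·€20.00 + €15.43 = €1,555.43.
Total interest = total paid − principal = €1,555.43 − €740.00 = €815.43.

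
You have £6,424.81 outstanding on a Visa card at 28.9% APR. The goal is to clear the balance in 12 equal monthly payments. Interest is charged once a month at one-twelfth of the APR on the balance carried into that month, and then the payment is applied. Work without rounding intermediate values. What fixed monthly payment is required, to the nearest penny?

Monthly rate r = 28.9%/12 = 2.40833% = 0.0240833.
Level-payment amortization: P = B₀·r / (1 − (1+r)^(−n)) = 6424.81·0.0240833 / (1 − 1.02408^(−12)).
Denominator 1 − (1+r)^(−12) = 0.248417911.
P = 154.731 / 0.248417911 ≈ 622.87.

£622.87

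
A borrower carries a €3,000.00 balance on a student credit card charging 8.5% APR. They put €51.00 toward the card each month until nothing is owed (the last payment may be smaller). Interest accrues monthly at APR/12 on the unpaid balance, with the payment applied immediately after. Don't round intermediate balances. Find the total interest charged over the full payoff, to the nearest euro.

Monthly rate r = 8.5%/12 = 0.708333% = 0.00708333.
Payoff takes n = ⌈−ln(1 − rB₀/P)/ln(1+r)⌉ = ⌈76.363⌉ = 77 payments; the last is €18.54.
Total paid = 76·€51.00 + €18.54 = €3,894.54.
Total interest = total paid − principal = €3,894.54 − €3,000.00 = €894.54.

€895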